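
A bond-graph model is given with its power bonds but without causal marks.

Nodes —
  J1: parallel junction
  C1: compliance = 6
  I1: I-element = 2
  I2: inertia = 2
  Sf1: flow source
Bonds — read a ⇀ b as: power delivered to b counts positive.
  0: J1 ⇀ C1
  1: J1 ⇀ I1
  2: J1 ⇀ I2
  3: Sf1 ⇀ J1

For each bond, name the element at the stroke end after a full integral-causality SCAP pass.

#0 stroke→J1
#1 stroke→I1
#2 stroke→I2
#3 stroke→Sf1

b3 |Sf1  (source Sf1 imposes f)
b0 |J1  (C1 integral (e out))
b1 |I1  (J1: bond 0 brought effort, rest push out)
b2 |I2  (common-e at J1 fixed by 0)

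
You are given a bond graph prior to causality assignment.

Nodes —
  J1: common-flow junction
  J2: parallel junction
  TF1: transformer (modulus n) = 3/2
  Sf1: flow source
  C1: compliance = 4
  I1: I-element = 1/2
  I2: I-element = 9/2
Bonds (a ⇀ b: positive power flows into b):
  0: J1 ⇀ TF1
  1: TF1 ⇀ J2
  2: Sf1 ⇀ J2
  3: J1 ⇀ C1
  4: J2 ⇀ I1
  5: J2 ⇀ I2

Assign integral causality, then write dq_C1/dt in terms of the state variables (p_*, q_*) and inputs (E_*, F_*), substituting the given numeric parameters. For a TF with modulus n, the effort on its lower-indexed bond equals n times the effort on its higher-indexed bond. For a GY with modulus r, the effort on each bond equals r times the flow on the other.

#2 →Sf1  (source Sf1 imposes f)
#3 →J1  (prefer integral on C1)
#0 →TF1  (J1: last free bond brings flow in)
#1 →J2  (TF1: transformer flips bond 0)
#4 →I1  (common-e at J2 fixed by 1)
#5 →I2  (common-e at J2 fixed by 1)

dq_C1/dt = -2*F_Sf1/3 + 4*p_I1/3 + 4*p_I2/27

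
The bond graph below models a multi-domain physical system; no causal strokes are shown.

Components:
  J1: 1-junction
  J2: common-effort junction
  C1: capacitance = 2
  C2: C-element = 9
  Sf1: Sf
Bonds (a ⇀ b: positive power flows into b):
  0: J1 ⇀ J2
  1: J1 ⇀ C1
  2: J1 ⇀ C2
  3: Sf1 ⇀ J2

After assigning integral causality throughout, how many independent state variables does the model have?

bond 3 →Sf1  (Sf1: flow source, stroke at near end)
bond 0 →J2  (J2: last free bond brings effort in)
bond 1 →J1  (J1 flow already set via bond 0)
bond 2 →J1  (J1: bond 0 brought flow, rest push out)

2  (C1, C2 all integral)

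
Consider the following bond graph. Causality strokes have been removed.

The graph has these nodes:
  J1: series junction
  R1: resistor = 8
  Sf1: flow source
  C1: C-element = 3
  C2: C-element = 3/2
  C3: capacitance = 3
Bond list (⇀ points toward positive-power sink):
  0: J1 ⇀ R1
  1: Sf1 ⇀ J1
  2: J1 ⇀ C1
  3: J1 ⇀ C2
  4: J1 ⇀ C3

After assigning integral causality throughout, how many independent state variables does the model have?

3  (C1, C2, C3 all integral)

#1 |Sf1  (Sf1 fixes flow; stroke at Sf1)
#0 |J1  (common-f at J1 fixed by 1)
#2 |J1  (1-jn J1 has f-setter on 1)
#3 |J1  (J1: bond 1 brought flow, rest push out)
#4 |J1  (J1 flow already set via bond 1)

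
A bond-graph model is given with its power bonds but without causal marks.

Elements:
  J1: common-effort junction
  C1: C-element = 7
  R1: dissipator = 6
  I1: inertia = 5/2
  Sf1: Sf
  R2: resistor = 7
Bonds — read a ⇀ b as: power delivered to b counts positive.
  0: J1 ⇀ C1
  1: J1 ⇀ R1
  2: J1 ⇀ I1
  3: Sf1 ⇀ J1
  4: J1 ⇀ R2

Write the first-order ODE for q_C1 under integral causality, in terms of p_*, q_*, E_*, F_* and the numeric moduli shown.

bond 3 stroke at Sf1  (Sf1: flow source, stroke at near end)
bond 0 stroke at J1  (C1: C, integral causality)
bond 1 stroke at R1  (J1: bond 0 brought effort, rest push out)
bond 2 stroke at I1  (0-jn J1 has e-setter on 0)
bond 4 stroke at R2  (J1: bond 0 brought effort, rest push out)

dq_C1/dt = F_Sf1 - 2*p_I1/5 - 13*q_C1/294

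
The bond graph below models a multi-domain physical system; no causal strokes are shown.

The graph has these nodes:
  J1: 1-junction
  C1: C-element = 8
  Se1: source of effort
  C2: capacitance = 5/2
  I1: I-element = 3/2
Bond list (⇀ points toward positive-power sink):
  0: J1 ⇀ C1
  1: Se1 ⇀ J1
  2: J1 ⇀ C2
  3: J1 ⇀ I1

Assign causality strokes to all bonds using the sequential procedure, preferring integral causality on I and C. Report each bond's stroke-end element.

b0 stroke→J1
b1 stroke→J1
b2 stroke→J1
b3 stroke→I1

#1 stroke→J1  (Se1 (Se) sets effort on bond)
#0 stroke→J1  (C1: C, integral causality)
#2 stroke→J1  (prefer integral on C2)
#3 stroke→I1  (closing 1-jn rule on J1)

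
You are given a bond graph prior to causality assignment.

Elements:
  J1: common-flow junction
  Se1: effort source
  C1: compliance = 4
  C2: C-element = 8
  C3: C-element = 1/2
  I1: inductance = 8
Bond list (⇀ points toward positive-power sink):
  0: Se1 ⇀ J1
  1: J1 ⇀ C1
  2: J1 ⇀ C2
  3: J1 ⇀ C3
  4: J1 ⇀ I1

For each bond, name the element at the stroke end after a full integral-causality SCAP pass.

b0 |J1  (source Se1 imposes e)
b1 |J1  (prefer integral on C1)
b2 |J1  (C2 outputs effort q/C2)
b3 |J1  (C3 integral (e out))
b4 |I1  (J1 needs exactly one f-in)

#0 →J1
#1 →J1
#2 →J1
#3 →J1
#4 →I1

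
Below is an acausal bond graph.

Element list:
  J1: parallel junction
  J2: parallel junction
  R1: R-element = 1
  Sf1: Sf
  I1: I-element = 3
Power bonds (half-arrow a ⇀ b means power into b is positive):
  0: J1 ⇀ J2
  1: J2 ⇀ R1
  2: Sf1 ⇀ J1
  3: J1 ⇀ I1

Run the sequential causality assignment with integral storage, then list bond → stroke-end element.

#2 stroke at Sf1  (Sf1 fixes flow; stroke at Sf1)
#3 stroke at I1  (I1 integral (f out))
#0 stroke at J1  (J1 needs exactly one e-in)
#1 stroke at J2  (J2 needs exactly one e-in)

#0 |J1
#1 |J2
#2 |Sf1
#3 |I1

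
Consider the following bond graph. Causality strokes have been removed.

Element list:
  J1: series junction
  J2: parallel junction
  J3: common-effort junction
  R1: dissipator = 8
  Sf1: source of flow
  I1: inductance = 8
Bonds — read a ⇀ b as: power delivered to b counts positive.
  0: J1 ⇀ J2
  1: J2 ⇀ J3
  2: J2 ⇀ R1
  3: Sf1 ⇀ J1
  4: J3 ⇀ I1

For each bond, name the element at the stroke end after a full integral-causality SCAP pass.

β0 →J1
β1 →J3
β2 →J2
β3 →Sf1
β4 →I1

β3 |Sf1  (source Sf1 imposes f)
β0 |J1  (J1 flow already set via bond 3)
β4 |I1  (I1 outputs flow p/I1)
β1 |J3  (J3 needs exactly one e-in)
β2 |J2  (only one effort-in slot at J2)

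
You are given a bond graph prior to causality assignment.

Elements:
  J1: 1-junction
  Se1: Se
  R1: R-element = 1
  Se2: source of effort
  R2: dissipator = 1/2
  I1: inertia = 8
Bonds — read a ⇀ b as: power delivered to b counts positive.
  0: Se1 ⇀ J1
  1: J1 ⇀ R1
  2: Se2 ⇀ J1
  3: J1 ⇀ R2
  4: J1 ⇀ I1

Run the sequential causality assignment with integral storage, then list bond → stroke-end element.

#0 →J1
#1 →J1
#2 →J1
#3 →J1
#4 →I1

bond 0 stroke→J1  (source Se1 imposes e)
bond 2 stroke→J1  (source Se2 imposes e)
bond 4 stroke→I1  (I1: I, integral causality)
bond 1 stroke→J1  (1-jn J1 has f-setter on 4)
bond 3 stroke→J1  (common-f at J1 fixed by 4)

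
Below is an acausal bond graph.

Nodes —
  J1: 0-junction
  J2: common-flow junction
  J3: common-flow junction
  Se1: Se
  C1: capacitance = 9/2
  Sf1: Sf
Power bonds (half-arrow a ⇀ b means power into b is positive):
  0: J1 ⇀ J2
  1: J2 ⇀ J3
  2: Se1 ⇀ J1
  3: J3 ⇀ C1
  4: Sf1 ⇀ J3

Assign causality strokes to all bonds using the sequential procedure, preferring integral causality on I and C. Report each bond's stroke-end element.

b0 |J2
b1 |J3
b2 |J1
b3 |J3
b4 |Sf1

bond 2 →J1  (Se1 fixes effort; stroke away)
bond 4 →Sf1  (Sf1: flow source, stroke at near end)
bond 0 →J2  (J1 effort already set via bond 2)
bond 1 →J3  (only one flow-in slot at J2)
bond 3 →J3  (1-jn J3 has f-setter on 4)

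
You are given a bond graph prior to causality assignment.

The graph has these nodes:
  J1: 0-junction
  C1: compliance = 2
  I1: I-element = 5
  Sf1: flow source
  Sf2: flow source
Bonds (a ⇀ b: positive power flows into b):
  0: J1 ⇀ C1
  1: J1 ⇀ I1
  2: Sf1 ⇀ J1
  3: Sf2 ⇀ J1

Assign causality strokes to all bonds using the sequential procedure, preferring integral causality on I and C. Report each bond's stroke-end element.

b0 stroke at J1
b1 stroke at I1
b2 stroke at Sf1
b3 stroke at Sf2

bond 2 →Sf1  (source Sf1 imposes f)
bond 3 →Sf2  (Sf2 (Sf) sets flow on bond)
bond 0 →J1  (prefer integral on C1)
bond 1 →I1  (J1 effort already set via bond 0)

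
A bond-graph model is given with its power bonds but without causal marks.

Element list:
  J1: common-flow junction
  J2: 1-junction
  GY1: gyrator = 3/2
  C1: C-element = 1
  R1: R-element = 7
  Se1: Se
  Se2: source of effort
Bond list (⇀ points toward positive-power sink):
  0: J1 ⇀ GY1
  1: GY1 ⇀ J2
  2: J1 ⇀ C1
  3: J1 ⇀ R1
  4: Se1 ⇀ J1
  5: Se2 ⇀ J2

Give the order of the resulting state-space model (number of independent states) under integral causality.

1  (C1 all integral)

#4 stroke at J1  (Se1 fixes effort; stroke away)
#5 stroke at J2  (Se2: effort source, stroke at far end)
#1 stroke at GY1  (only one flow-in slot at J2)
#0 stroke at GY1  (GY1: gyrator matches bond 1)
#2 stroke at J1  (J1: bond 0 brought flow, rest push out)
#3 stroke at J1  (J1: bond 0 brought flow, rest push out)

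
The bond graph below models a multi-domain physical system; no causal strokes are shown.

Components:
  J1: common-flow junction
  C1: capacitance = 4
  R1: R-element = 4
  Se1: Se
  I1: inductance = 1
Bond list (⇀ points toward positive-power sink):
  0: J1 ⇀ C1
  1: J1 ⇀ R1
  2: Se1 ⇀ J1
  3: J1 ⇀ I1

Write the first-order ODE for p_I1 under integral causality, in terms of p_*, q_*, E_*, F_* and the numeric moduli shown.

#2 stroke at J1  (Se1: effort source, stroke at far end)
#0 stroke at J1  (C1 outputs effort q/C1)
#3 stroke at I1  (I1 outputs flow p/I1)
#1 stroke at J1  (1-jn J1 has f-setter on 3)

dp_I1/dt = E_Se1 - 4*p_I1 - q_C1/4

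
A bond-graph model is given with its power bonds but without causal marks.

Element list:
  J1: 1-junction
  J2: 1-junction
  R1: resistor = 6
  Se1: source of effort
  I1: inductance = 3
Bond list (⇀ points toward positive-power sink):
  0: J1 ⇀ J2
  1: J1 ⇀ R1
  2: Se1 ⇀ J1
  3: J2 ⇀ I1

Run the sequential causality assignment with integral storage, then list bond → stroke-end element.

β0 stroke at J2
β1 stroke at J1
β2 stroke at J1
β3 stroke at I1

b2 |J1  (Se1 fixes effort; stroke away)
b3 |I1  (I1 integral (f out))
b0 |J2  (common-f at J2 fixed by 3)
b1 |J1  (common-f at J1 fixed by 0)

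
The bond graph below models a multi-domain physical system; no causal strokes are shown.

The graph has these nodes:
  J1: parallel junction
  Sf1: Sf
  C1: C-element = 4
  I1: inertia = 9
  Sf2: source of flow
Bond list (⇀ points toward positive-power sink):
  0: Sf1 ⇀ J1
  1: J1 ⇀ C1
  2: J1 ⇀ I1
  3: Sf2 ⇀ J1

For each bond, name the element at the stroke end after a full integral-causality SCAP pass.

β0 stroke at Sf1
β1 stroke at J1
β2 stroke at I1
β3 stroke at Sf2

#0 stroke→Sf1  (Sf1 (Sf) sets flow on bond)
#3 stroke→Sf2  (source Sf2 imposes f)
#1 stroke→J1  (C1 outputs effort q/C1)
#2 stroke→I1  (J1 effort already set via bond 1)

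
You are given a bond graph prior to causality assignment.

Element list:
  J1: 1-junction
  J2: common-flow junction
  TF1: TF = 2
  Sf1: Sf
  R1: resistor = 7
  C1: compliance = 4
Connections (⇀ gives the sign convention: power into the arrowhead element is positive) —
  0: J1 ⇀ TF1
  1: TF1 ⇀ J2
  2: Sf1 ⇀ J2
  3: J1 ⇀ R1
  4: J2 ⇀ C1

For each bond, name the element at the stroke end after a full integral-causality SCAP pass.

bond 0 stroke at TF1
bond 1 stroke at J2
bond 2 stroke at Sf1
bond 3 stroke at J1
bond 4 stroke at J2

β2 |Sf1  (source Sf1 imposes f)
β1 |J2  (1-jn J2 has f-setter on 2)
β4 |J2  (J2 flow already set via bond 2)
β0 |TF1  (TF1: transformer flips bond 1)
β3 |J1  (common-f at J1 fixed by 0)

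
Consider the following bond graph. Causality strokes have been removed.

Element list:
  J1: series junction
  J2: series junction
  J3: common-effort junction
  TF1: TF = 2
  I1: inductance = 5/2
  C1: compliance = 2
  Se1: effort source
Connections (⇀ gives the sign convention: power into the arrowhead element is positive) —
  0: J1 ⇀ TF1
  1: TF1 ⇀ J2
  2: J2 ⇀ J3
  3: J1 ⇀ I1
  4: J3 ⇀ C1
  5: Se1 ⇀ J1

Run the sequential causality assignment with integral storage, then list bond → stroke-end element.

β0 stroke→J1
β1 stroke→TF1
β2 stroke→J2
β3 stroke→I1
β4 stroke→J3
β5 stroke→J1

β5 →J1  (Se1: effort source, stroke at far end)
β3 →I1  (prefer integral on I1)
β0 →J1  (common-f at J1 fixed by 3)
β1 →TF1  (TF1 one-in-one-out from 0)
β2 →J2  (common-f at J2 fixed by 1)
β4 →J3  (closing 0-jn rule on J3)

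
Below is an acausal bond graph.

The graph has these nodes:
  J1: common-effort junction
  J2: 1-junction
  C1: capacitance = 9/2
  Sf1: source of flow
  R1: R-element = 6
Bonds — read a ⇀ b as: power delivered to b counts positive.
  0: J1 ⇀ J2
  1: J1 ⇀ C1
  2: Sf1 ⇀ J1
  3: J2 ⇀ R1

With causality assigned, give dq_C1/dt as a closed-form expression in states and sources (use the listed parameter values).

dq_C1/dt = F_Sf1 - q_C1/27

β2 |Sf1  (source Sf1 imposes f)
β1 |J1  (C1 outputs effort q/C1)
β0 |J2  (J1: bond 1 brought effort, rest push out)
β3 |R1  (J2 needs exactly one f-in)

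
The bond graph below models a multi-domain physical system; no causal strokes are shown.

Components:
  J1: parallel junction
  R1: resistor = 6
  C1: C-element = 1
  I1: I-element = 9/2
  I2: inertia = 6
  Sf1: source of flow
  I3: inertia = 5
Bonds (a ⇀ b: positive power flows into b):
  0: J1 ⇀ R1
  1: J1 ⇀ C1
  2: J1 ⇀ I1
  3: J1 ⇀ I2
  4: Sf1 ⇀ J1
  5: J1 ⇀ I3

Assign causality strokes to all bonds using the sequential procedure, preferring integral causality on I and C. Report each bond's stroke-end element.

b0 stroke at R1
b1 stroke at J1
b2 stroke at I1
b3 stroke at I2
b4 stroke at Sf1
b5 stroke at I3

β4 |Sf1  (source Sf1 imposes f)
β1 |J1  (C1 integral (e out))
β0 |R1  (0-jn J1 has e-setter on 1)
β2 |I1  (J1 effort already set via bond 1)
β3 |I2  (J1: bond 1 brought effort, rest push out)
β5 |I3  (common-e at J1 fixed by 1)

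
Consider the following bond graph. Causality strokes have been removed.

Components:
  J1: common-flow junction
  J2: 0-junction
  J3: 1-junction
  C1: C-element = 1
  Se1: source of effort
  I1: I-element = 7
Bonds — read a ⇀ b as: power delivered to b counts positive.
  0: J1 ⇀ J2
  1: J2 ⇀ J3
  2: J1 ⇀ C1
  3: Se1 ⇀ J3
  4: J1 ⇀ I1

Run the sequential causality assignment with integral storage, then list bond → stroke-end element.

β0 |J1
β1 |J2
β2 |J1
β3 |J3
β4 |I1

#3 stroke at J3  (Se1 (Se) sets effort on bond)
#1 stroke at J2  (J3 needs exactly one f-in)
#0 stroke at J1  (J2 effort already set via bond 1)
#2 stroke at J1  (C1 integral (e out))
#4 stroke at I1  (J1 needs exactly one f-in)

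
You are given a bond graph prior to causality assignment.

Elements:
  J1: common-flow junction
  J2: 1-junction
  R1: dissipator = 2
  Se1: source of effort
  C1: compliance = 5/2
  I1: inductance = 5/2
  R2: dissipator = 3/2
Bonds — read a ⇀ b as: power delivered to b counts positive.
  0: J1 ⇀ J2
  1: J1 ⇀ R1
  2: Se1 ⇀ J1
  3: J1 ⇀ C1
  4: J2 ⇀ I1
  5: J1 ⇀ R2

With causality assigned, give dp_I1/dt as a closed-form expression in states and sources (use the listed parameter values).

#2 →J1  (Se1: effort source, stroke at far end)
#3 →J1  (C1 integral (e out))
#4 →I1  (I1 outputs flow p/I1)
#0 →J2  (J2: bond 4 brought flow, rest push out)
#1 →J1  (common-f at J1 fixed by 0)
#5 →J1  (J1: bond 0 brought flow, rest push out)

dp_I1/dt = E_Se1 - 7*p_I1/5 - 2*q_C1/5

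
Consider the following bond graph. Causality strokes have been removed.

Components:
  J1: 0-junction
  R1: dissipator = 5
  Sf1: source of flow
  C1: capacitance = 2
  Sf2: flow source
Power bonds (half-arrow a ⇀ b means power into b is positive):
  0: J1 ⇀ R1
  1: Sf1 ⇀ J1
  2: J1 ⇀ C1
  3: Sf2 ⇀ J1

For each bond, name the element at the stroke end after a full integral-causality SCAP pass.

β0 |R1
β1 |Sf1
β2 |J1
β3 |Sf2

bond 1 |Sf1  (Sf1 fixes flow; stroke at Sf1)
bond 3 |Sf2  (Sf2: flow source, stroke at near end)
bond 2 |J1  (prefer integral on C1)
bond 0 |R1  (J1: bond 2 brought effort, rest push out)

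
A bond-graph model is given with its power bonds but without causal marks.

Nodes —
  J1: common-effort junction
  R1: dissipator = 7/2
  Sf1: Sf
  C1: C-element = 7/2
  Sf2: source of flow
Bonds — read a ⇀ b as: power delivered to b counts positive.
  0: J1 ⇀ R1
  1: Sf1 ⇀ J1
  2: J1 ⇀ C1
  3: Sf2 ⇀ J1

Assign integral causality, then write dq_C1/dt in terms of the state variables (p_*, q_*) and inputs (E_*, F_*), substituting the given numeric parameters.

β1 stroke→Sf1  (Sf1 fixes flow; stroke at Sf1)
β3 stroke→Sf2  (Sf2 fixes flow; stroke at Sf2)
β2 stroke→J1  (C1 integral (e out))
β0 stroke→R1  (J1: bond 2 brought effort, rest push out)

dq_C1/dt = F_Sf1 + F_Sf2 - 4*q_C1/49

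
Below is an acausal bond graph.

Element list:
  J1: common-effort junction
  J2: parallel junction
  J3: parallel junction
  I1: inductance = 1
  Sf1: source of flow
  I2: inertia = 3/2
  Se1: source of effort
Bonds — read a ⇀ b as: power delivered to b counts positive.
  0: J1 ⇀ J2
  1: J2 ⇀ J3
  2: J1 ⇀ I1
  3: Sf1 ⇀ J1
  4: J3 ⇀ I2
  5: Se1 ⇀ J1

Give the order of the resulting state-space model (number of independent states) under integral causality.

#3 →Sf1  (Sf1 fixes flow; stroke at Sf1)
#5 →J1  (Se1 fixes effort; stroke away)
#0 →J2  (0-jn J1 has e-setter on 5)
#2 →I1  (common-e at J1 fixed by 5)
#1 →J3  (0-jn J2 has e-setter on 0)
#4 →I2  (J3: bond 1 brought effort, rest push out)

2  (I1, I2 all integral)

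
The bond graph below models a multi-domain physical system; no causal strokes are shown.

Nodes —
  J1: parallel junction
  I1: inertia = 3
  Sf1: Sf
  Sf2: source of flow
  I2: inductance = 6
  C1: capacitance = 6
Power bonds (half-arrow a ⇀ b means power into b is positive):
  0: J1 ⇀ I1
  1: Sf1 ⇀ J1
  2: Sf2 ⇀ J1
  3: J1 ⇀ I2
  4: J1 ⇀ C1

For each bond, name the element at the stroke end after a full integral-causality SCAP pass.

β1 →Sf1  (Sf1 (Sf) sets flow on bond)
β2 →Sf2  (Sf2 fixes flow; stroke at Sf2)
β0 →I1  (prefer integral on I1)
β3 →I2  (I2 integral (f out))
β4 →J1  (J1: last free bond brings effort in)

β0 stroke→I1
β1 stroke→Sf1
β2 stroke→Sf2
β3 stroke→I2
β4 stroke→J1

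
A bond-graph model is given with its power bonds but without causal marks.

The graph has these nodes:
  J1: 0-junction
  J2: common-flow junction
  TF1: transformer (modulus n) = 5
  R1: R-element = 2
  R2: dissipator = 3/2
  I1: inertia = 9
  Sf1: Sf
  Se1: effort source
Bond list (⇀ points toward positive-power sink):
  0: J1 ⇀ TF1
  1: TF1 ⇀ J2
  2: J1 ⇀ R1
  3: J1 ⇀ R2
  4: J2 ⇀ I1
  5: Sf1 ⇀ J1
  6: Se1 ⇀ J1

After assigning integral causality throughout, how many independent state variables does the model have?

1  (I1 all integral)

bond 5 stroke at Sf1  (Sf1 (Sf) sets flow on bond)
bond 6 stroke at J1  (Se1: effort source, stroke at far end)
bond 0 stroke at TF1  (J1: bond 6 brought effort, rest push out)
bond 2 stroke at R1  (0-jn J1 has e-setter on 6)
bond 3 stroke at R2  (common-e at J1 fixed by 6)
bond 1 stroke at J2  (TF TF1: opposite of bond 0)
bond 4 stroke at I1  (closing 1-jn rule on J2)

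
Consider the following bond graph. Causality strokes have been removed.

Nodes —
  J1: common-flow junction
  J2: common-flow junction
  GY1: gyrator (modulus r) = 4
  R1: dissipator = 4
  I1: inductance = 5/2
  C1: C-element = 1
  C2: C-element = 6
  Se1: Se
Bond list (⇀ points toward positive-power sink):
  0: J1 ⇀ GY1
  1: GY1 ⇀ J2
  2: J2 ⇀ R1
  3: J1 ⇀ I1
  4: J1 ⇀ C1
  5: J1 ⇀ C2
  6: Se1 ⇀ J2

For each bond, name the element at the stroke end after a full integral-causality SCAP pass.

#6 →J2  (Se1: effort source, stroke at far end)
#3 →I1  (I1 outputs flow p/I1)
#0 →J1  (J1: bond 3 brought flow, rest push out)
#4 →J1  (J1 flow already set via bond 3)
#5 →J1  (J1: bond 3 brought flow, rest push out)
#1 →J2  (GY1 both-in/both-out from 0)
#2 →R1  (J2 needs exactly one f-in)

bond 0 →J1
bond 1 →J2
bond 2 →R1
bond 3 →I1
bond 4 →J1
bond 5 →J1
bond 6 →J2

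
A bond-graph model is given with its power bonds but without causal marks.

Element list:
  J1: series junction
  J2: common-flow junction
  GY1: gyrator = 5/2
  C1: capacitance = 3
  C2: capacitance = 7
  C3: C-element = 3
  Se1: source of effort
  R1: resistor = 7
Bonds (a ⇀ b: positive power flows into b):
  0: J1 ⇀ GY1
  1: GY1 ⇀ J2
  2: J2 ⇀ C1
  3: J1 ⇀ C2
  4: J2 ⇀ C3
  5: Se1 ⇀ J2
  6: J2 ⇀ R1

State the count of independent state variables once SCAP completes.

b5 stroke at J2  (Se1 (Se) sets effort on bond)
b2 stroke at J2  (C1 outputs effort q/C1)
b3 stroke at J1  (C2: C, integral causality)
b0 stroke at GY1  (closing 1-jn rule on J1)
b1 stroke at GY1  (through GY1, causality inverts; strokes same side of GY1)
b4 stroke at J2  (J2: bond 1 brought flow, rest push out)
b6 stroke at J2  (J2 flow already set via bond 1)

3  (C1, C2, C3 all integral)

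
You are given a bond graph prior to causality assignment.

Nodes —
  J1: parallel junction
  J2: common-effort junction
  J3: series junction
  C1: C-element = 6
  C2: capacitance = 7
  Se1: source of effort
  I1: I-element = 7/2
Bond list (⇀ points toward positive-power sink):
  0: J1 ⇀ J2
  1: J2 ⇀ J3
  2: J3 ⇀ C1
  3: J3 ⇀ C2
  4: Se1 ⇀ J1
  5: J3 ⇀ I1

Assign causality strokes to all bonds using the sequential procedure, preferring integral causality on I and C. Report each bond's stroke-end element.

#0 |J2
#1 |J3
#2 |J3
#3 |J3
#4 |J1
#5 |I1

b4 stroke→J1  (source Se1 imposes e)
b0 stroke→J2  (0-jn J1 has e-setter on 4)
b1 stroke→J3  (J2 effort already set via bond 0)
b2 stroke→J3  (prefer integral on C1)
b3 stroke→J3  (C2 integral (e out))
b5 stroke→I1  (J3 needs exactly one f-in)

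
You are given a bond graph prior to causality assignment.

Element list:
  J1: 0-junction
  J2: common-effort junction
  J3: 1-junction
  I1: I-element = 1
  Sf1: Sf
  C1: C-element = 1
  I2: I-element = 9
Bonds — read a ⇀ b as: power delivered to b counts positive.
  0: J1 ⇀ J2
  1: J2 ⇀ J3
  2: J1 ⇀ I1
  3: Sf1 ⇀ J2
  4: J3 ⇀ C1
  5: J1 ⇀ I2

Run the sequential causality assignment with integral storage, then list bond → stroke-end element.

b0 →J1
b1 →J2
b2 →I1
b3 →Sf1
b4 →J3
b5 →I2

bond 3 |Sf1  (Sf1: flow source, stroke at near end)
bond 2 |I1  (I1 outputs flow p/I1)
bond 4 |J3  (C1 outputs effort q/C1)
bond 1 |J2  (J3: last free bond brings flow in)
bond 0 |J1  (common-e at J2 fixed by 1)
bond 5 |I2  (J1: bond 0 brought effort, rest push out)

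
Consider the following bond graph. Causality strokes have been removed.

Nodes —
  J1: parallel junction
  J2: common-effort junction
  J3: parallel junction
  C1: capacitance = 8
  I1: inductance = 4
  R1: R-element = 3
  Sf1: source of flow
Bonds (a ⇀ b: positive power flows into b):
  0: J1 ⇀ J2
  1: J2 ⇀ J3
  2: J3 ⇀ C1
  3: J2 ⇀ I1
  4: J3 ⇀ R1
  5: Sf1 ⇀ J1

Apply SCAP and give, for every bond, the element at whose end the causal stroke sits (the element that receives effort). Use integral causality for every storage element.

bond 5 stroke at Sf1  (Sf1 fixes flow; stroke at Sf1)
bond 0 stroke at J1  (J1 needs exactly one e-in)
bond 2 stroke at J3  (C1 integral (e out))
bond 1 stroke at J2  (0-jn J3 has e-setter on 2)
bond 4 stroke at R1  (J3 effort already set via bond 2)
bond 3 stroke at I1  (J2: bond 1 brought effort, rest push out)

bond 0 stroke→J1
bond 1 stroke→J2
bond 2 stroke→J3
bond 3 stroke→I1
bond 4 stroke→R1
bond 5 stroke→Sf1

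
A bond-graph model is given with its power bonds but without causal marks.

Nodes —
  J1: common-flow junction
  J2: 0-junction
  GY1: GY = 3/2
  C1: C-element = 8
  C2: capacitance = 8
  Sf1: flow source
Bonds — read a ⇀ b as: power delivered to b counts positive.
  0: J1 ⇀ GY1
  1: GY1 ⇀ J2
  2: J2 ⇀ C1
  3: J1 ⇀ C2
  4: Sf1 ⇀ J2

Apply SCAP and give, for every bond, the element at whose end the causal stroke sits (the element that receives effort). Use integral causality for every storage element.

bond 0 |GY1
bond 1 |GY1
bond 2 |J2
bond 3 |J1
bond 4 |Sf1

bond 4 |Sf1  (Sf1 (Sf) sets flow on bond)
bond 2 |J2  (C1 integral (e out))
bond 1 |GY1  (common-e at J2 fixed by 2)
bond 0 |GY1  (GY1: gyrator matches bond 1)
bond 3 |J1  (common-f at J1 fixed by 0)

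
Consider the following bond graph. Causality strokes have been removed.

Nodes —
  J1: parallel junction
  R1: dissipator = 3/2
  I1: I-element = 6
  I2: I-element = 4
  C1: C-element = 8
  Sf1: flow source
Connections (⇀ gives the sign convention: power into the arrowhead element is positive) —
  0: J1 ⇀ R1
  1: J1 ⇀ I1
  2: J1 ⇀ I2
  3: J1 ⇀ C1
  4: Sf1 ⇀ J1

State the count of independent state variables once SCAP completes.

b4 stroke at Sf1  (Sf1 fixes flow; stroke at Sf1)
b1 stroke at I1  (prefer integral on I1)
b2 stroke at I2  (prefer integral on I2)
b3 stroke at J1  (C1: C, integral causality)
b0 stroke at R1  (J1: bond 3 brought effort, rest push out)

3  (C1, I1, I2 all integral)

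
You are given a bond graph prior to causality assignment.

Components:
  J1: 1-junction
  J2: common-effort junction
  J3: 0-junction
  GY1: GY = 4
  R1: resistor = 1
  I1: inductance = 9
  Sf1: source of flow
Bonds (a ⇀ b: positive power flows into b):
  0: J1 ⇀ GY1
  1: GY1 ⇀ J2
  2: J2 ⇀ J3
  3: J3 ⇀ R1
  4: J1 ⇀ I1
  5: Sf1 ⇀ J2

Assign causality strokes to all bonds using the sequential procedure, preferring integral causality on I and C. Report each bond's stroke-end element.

β5 stroke at Sf1  (source Sf1 imposes f)
β4 stroke at I1  (I1 outputs flow p/I1)
β0 stroke at J1  (J1: bond 4 brought flow, rest push out)
β1 stroke at J2  (GY GY1: same side as bond 0)
β2 stroke at J3  (0-jn J2 has e-setter on 1)
β3 stroke at R1  (common-e at J3 fixed by 2)

β0 →J1
β1 →J2
β2 →J3
β3 →R1
β4 →I1
β5 →Sf1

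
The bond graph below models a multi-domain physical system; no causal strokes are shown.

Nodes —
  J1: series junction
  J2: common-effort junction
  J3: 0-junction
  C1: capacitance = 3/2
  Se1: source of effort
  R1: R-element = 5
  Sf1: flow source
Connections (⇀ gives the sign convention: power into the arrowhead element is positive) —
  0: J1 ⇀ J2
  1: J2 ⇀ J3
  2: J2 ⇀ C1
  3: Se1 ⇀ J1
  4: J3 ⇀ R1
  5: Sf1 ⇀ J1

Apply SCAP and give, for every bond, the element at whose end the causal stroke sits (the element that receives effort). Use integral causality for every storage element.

β0 stroke at J1
β1 stroke at J3
β2 stroke at J2
β3 stroke at J1
β4 stroke at R1
β5 stroke at Sf1

bond 3 |J1  (Se1 (Se) sets effort on bond)
bond 5 |Sf1  (Sf1: flow source, stroke at near end)
bond 0 |J1  (common-f at J1 fixed by 5)
bond 2 |J2  (C1 integral (e out))
bond 1 |J3  (common-e at J2 fixed by 2)
bond 4 |R1  (common-e at J3 fixed by 1)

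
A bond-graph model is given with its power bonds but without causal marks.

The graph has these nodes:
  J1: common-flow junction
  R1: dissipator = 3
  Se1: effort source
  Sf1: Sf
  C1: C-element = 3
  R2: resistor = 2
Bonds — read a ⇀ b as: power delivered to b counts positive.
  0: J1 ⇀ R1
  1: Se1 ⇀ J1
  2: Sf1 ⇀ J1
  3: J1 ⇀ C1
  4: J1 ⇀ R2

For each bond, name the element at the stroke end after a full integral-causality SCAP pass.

bond 0 stroke at J1
bond 1 stroke at J1
bond 2 stroke at Sf1
bond 3 stroke at J1
bond 4 stroke at J1

b1 →J1  (Se1 fixes effort; stroke away)
b2 →Sf1  (Sf1 fixes flow; stroke at Sf1)
b0 →J1  (J1 flow already set via bond 2)
b3 →J1  (J1 flow already set via bond 2)
b4 →J1  (1-jn J1 has f-setter on 2)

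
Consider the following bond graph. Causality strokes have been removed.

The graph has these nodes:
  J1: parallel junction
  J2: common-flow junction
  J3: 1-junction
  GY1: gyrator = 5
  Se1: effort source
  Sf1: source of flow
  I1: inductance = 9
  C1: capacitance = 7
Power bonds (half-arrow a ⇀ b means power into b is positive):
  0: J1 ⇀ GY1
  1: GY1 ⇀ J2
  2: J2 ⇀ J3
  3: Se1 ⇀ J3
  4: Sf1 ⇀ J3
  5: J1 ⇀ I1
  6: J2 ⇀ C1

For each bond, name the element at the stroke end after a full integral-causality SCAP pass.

#0 stroke at J1
#1 stroke at J2
#2 stroke at J3
#3 stroke at J3
#4 stroke at Sf1
#5 stroke at I1
#6 stroke at J2

b3 stroke→J3  (Se1 fixes effort; stroke away)
b4 stroke→Sf1  (Sf1 (Sf) sets flow on bond)
b2 stroke→J3  (J3: bond 4 brought flow, rest push out)
b1 stroke→J2  (J2 flow already set via bond 2)
b6 stroke→J2  (1-jn J2 has f-setter on 2)
b0 stroke→J1  (through GY1, causality inverts; strokes same side of GY1)
b5 stroke→I1  (J1 effort already set via bond 0)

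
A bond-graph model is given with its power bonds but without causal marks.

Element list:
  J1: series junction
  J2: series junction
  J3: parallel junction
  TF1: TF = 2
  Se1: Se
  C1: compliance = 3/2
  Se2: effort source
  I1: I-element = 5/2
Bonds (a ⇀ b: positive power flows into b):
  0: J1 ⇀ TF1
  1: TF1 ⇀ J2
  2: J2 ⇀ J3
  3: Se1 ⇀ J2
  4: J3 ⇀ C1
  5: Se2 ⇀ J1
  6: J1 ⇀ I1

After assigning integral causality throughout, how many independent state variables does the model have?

2  (C1, I1 all integral)

bond 3 stroke at J2  (Se1: effort source, stroke at far end)
bond 5 stroke at J1  (Se2 (Se) sets effort on bond)
bond 4 stroke at J3  (C1 outputs effort q/C1)
bond 2 stroke at J2  (0-jn J3 has e-setter on 4)
bond 1 stroke at TF1  (closing 1-jn rule on J2)
bond 0 stroke at J1  (TF1: transformer flips bond 1)
bond 6 stroke at I1  (J1 needs exactly one f-in)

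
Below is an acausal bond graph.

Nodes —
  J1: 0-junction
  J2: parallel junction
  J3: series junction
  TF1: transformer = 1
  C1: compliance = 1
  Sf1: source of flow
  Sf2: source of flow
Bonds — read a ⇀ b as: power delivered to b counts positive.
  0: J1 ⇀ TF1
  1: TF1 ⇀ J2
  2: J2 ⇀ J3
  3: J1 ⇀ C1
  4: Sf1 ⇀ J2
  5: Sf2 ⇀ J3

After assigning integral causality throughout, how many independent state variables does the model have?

#4 stroke at Sf1  (Sf1 fixes flow; stroke at Sf1)
#5 stroke at Sf2  (Sf2 (Sf) sets flow on bond)
#2 stroke at J3  (1-jn J3 has f-setter on 5)
#1 stroke at J2  (J2: last free bond brings effort in)
#0 stroke at TF1  (TF TF1: opposite of bond 1)
#3 stroke at J1  (J1: last free bond brings effort in)

1  (C1 all integral)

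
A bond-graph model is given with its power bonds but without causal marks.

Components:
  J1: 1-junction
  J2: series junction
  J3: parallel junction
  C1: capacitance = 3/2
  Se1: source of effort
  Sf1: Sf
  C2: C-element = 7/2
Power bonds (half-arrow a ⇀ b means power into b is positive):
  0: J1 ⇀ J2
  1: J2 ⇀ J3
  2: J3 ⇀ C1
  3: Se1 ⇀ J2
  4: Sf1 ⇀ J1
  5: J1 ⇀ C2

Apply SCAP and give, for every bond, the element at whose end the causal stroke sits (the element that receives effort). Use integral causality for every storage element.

bond 0 →J1
bond 1 →J2
bond 2 →J3
bond 3 →J2
bond 4 →Sf1
bond 5 →J1

β3 stroke at J2  (Se1 fixes effort; stroke away)
β4 stroke at Sf1  (Sf1: flow source, stroke at near end)
β0 stroke at J1  (common-f at J1 fixed by 4)
β5 stroke at J1  (1-jn J1 has f-setter on 4)
β1 stroke at J2  (J2 flow already set via bond 0)
β2 stroke at J3  (closing 0-jn rule on J3)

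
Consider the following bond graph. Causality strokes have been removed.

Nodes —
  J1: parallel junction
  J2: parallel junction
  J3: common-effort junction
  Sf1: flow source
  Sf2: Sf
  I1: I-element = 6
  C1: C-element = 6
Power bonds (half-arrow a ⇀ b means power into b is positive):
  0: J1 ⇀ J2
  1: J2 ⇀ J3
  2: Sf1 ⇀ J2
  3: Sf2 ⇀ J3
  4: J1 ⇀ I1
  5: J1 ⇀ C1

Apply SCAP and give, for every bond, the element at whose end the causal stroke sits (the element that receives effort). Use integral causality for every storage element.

bond 2 stroke at Sf1  (Sf1 fixes flow; stroke at Sf1)
bond 3 stroke at Sf2  (Sf2 fixes flow; stroke at Sf2)
bond 1 stroke at J3  (only one effort-in slot at J3)
bond 0 stroke at J2  (J2 needs exactly one e-in)
bond 4 stroke at I1  (I1 outputs flow p/I1)
bond 5 stroke at J1  (J1: last free bond brings effort in)

b0 stroke→J2
b1 stroke→J3
b2 stroke→Sf1
b3 stroke→Sf2
b4 stroke→I1
b5 stroke→J1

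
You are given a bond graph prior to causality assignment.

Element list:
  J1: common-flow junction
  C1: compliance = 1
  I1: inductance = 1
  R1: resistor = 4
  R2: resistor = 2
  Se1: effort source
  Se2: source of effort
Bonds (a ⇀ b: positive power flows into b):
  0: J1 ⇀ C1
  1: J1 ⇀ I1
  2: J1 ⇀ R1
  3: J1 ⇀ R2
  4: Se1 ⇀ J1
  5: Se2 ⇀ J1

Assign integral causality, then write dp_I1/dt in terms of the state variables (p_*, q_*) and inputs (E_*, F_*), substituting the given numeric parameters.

β4 stroke→J1  (Se1 (Se) sets effort on bond)
β5 stroke→J1  (source Se2 imposes e)
β0 stroke→J1  (C1 integral (e out))
β1 stroke→I1  (I1 outputs flow p/I1)
β2 stroke→J1  (J1 flow already set via bond 1)
β3 stroke→J1  (1-jn J1 has f-setter on 1)

dp_I1/dt = E_Se1 + E_Se2 - 6*p_I1 - q_C1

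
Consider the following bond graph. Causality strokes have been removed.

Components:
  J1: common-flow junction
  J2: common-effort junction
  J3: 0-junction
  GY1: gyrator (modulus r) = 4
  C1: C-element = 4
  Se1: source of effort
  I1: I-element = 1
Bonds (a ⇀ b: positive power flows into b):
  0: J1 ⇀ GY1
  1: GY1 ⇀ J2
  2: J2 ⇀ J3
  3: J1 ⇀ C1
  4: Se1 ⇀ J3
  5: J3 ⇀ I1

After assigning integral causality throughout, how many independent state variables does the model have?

2  (C1, I1 all integral)

bond 4 stroke→J3  (Se1 fixes effort; stroke away)
bond 2 stroke→J2  (common-e at J3 fixed by 4)
bond 5 stroke→I1  (0-jn J3 has e-setter on 4)
bond 1 stroke→GY1  (common-e at J2 fixed by 2)
bond 0 stroke→GY1  (GY1 both-in/both-out from 1)
bond 3 stroke→J1  (J1 flow already set via bond 0)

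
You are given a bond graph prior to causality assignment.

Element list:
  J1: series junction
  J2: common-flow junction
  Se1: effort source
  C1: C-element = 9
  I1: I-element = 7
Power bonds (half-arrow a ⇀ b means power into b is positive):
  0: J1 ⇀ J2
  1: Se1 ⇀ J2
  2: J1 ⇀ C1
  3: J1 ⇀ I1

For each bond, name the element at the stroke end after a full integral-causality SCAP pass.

β1 |J2  (Se1 fixes effort; stroke away)
β0 |J1  (closing 1-jn rule on J2)
β2 |J1  (prefer integral on C1)
β3 |I1  (J1 needs exactly one f-in)

bond 0 |J1
bond 1 |J2
bond 2 |J1
bond 3 |I1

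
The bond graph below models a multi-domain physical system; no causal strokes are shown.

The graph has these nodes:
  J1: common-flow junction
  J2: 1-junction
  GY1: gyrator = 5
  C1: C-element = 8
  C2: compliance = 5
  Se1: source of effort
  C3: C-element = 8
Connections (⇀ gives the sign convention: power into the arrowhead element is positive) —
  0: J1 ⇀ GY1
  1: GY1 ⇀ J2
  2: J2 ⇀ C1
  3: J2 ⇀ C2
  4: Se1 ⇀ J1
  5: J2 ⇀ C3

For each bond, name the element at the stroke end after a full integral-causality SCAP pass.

bond 4 →J1  (Se1 (Se) sets effort on bond)
bond 0 →GY1  (J1: last free bond brings flow in)
bond 1 →GY1  (GY1: gyrator matches bond 0)
bond 2 →J2  (J2 flow already set via bond 1)
bond 3 →J2  (1-jn J2 has f-setter on 1)
bond 5 →J2  (J2: bond 1 brought flow, rest push out)

#0 →GY1
#1 →GY1
#2 →J2
#3 →J2
#4 →J1
#5 →J2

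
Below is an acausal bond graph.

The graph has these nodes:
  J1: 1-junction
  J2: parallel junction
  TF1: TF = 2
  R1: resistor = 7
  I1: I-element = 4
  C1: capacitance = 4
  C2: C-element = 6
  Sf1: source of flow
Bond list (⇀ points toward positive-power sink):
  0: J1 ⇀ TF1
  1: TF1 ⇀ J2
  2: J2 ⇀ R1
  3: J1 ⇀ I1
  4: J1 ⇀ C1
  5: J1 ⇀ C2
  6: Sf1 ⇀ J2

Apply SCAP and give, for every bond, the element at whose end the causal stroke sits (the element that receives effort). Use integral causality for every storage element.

b6 →Sf1  (Sf1: flow source, stroke at near end)
b3 →I1  (I1 outputs flow p/I1)
b0 →J1  (J1 flow already set via bond 3)
b4 →J1  (J1: bond 3 brought flow, rest push out)
b5 →J1  (J1 flow already set via bond 3)
b1 →TF1  (TF1 one-in-one-out from 0)
b2 →J2  (J2 needs exactly one e-in)

β0 stroke→J1
β1 stroke→TF1
β2 stroke→J2
β3 stroke→I1
β4 stroke→J1
β5 stroke→J1
β6 stroke→Sf1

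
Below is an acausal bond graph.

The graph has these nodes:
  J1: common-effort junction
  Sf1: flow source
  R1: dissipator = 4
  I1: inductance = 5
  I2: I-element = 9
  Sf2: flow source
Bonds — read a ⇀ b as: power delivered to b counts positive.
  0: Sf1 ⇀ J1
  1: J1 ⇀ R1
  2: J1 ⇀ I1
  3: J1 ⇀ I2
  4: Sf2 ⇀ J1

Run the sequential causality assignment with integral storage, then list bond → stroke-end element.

b0 |Sf1
b1 |J1
b2 |I1
b3 |I2
b4 |Sf2

bond 0 stroke→Sf1  (Sf1 (Sf) sets flow on bond)
bond 4 stroke→Sf2  (Sf2 fixes flow; stroke at Sf2)
bond 2 stroke→I1  (prefer integral on I1)
bond 3 stroke→I2  (I2: I, integral causality)
bond 1 stroke→J1  (J1: last free bond brings effort in)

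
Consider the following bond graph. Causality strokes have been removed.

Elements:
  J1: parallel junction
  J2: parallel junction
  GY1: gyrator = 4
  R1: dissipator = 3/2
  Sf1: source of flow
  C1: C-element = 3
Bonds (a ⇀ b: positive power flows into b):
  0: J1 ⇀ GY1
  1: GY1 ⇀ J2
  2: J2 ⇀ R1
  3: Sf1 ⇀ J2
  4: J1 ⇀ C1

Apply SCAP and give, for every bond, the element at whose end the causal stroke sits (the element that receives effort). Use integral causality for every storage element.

b0 →GY1
b1 →GY1
b2 →J2
b3 →Sf1
b4 →J1

b3 →Sf1  (source Sf1 imposes f)
b4 →J1  (prefer integral on C1)
b0 →GY1  (J1 effort already set via bond 4)
b1 →GY1  (GY1 both-in/both-out from 0)
b2 →J2  (J2: last free bond brings effort in)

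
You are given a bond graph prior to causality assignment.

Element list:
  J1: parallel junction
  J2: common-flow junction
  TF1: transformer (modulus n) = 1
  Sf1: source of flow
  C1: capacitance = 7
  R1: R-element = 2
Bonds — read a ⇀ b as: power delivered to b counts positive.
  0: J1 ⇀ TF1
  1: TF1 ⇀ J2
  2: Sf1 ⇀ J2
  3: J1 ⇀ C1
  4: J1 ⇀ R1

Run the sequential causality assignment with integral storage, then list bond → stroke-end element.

β2 →Sf1  (Sf1 (Sf) sets flow on bond)
β1 →J2  (J2: bond 2 brought flow, rest push out)
β0 →TF1  (TF1: transformer flips bond 1)
β3 →J1  (C1 integral (e out))
β4 →R1  (J1: bond 3 brought effort, rest push out)

bond 0 stroke→TF1
bond 1 stroke→J2
bond 2 stroke→Sf1
bond 3 stroke→J1
bond 4 stroke→R1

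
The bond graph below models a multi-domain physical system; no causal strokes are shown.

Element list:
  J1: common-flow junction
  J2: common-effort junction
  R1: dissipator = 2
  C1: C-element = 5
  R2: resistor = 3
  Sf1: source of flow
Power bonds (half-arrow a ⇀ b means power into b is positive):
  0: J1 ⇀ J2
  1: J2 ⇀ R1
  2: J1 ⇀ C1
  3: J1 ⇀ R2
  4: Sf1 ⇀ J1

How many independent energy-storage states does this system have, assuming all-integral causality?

1  (C1 all integral)

bond 4 stroke→Sf1  (Sf1: flow source, stroke at near end)
bond 0 stroke→J1  (J1: bond 4 brought flow, rest push out)
bond 2 stroke→J1  (1-jn J1 has f-setter on 4)
bond 3 stroke→J1  (J1: bond 4 brought flow, rest push out)
bond 1 stroke→J2  (J2: last free bond brings effort in)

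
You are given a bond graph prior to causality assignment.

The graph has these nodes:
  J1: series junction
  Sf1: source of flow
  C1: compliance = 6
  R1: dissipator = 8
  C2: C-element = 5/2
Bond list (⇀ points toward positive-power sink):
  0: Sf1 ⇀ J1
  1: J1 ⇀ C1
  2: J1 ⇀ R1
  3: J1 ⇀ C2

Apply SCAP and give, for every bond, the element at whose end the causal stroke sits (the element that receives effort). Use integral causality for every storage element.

b0 →Sf1  (Sf1 fixes flow; stroke at Sf1)
b1 →J1  (J1: bond 0 brought flow, rest push out)
b2 →J1  (common-f at J1 fixed by 0)
b3 →J1  (J1: bond 0 brought flow, rest push out)

β0 |Sf1
β1 |J1
β2 |J1
β3 |J1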